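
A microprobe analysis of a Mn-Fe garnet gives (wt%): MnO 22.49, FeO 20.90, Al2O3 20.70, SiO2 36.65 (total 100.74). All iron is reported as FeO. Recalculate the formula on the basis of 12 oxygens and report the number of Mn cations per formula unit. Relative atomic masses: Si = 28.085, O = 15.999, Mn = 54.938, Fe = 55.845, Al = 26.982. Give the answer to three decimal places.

1.561 Mn apfu

MnO: 22.49/70.937 = 0.31704 mol → 0.31704 mol Mn, 0.31704 mol O.
FeO: 20.90/71.844 = 0.29091 mol → 0.29091 mol Fe, 0.29091 mol O.
Al2O3: 20.70/101.961 = 0.20302 mol → 0.40604 mol Al, 0.60906 mol O.
SiO2: 36.65/60.083 = 0.60999 mol → 0.60999 mol Si, 1.21998 mol O.
Total oxygen = 2.43699 mol. Normalization factor = 12/2.43699 = 4.92411.
Mn per 12 O = 0.31704 × 4.92411 = 1.561.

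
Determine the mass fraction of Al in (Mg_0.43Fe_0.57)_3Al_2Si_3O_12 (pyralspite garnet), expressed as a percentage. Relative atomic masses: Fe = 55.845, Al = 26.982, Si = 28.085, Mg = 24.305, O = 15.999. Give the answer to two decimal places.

M((Mg_0.43Fe_0.57)_3Al_2Si_3O_12) = 457.055 g/mol.
Al contributes 2 × 26.982 = 53.964 g per mole.
53.964/457.055 = 0.1181 → 11.81%.

11.81 wt%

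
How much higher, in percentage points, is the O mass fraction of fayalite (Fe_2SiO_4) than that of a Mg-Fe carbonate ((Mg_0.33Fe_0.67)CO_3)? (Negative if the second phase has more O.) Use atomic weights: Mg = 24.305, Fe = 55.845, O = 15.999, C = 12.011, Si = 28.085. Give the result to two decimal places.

M(Fe_2SiO_4) = 203.771 g/mol, so wt% O = 63.996/203.771 × 100 = 31.41%.
M((Mg_0.33Fe_0.67)CO_3) = 105.445 g/mol, so wt% O = 47.997/105.445 × 100 = 45.52%.
31.41 − 45.52 = -14.11 pp.

-14.11 percentage points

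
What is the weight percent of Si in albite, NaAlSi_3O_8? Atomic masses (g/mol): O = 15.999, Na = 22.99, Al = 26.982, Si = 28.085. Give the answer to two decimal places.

Formula mass = 1·22.99 + 1·26.982 + 3·28.085 + 8·15.999 = 262.219 g/mol, of which 84.255 g is Si.
So Si makes up 84.255/262.219 = 0.3213 of the mass, i.e. 32.13%.

32.13 wt%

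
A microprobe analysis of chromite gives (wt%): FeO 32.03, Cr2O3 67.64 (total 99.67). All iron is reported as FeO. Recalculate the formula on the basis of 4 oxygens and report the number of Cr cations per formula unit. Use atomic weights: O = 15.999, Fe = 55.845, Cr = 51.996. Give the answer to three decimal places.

FeO: 32.03/71.844 = 0.44583 mol → 0.44583 mol Fe, 0.44583 mol O.
Cr2O3: 67.64/151.989 = 0.44503 mol → 0.89006 mol Cr, 1.33509 mol O.
Total oxygen = 1.78092 mol. Normalization factor = 4/1.78092 = 2.24603.
Cr per 4 O = 0.89006 × 2.24603 = 1.999.

1.999 Cr apfu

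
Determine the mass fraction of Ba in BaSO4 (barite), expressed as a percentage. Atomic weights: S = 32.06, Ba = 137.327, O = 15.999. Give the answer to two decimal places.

58.84 weight percent

M(BaSO4) = 233.383 g/mol.
Ba contributes 1 × 137.327 = 137.327 g per mole.
137.327/233.383 = 0.5884 → 58.84%.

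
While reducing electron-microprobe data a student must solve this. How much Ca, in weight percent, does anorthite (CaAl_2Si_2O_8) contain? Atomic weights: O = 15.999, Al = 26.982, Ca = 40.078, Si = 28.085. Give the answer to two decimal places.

Molar mass of CaAl_2Si_2O_8: 1*40.078 + 2*26.982 + 2*28.085 + 8*15.999 = 278.204 g/mol.
Mass of Ca per formula unit: 1 × 40.078 = 40.078 g.
Weight fraction Ca = 40.078 / 278.204 = 0.1441.

14.41 weight percent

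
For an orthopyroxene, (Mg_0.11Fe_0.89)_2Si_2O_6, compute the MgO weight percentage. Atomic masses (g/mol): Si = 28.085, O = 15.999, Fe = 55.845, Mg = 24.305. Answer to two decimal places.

M((Mg_0.11Fe_0.89)_2Si_2O_6) = 256.915 g/mol; M(MgO) = 40.304 g/mol.
Moles MgO per formula unit = 0.22 Mg ÷ 1 = 0.2200.
MgO fraction = (0.2200 × 40.304) / 256.915 = 8.867/256.915 = 0.0345.

3.45 wt%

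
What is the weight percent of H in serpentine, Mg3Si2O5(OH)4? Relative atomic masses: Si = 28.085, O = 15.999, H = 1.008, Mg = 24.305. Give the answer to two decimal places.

M(Mg3Si2O5(OH)4) = 277.108 g/mol.
H contributes 4 × 1.008 = 4.032 g per mole.
4.032/277.108 = 0.0146 → 1.46%.

1.46 weight percent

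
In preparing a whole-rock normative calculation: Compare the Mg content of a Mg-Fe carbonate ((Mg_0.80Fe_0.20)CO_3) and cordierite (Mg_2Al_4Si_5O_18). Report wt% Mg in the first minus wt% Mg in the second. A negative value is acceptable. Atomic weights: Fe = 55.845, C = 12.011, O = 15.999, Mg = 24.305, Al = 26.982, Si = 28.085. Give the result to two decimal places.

M((Mg_0.80Fe_0.20)CO_3) = 90.621 g/mol, so wt% Mg = 19.444/90.621 × 100 = 21.46%.
M(Mg_2Al_4Si_5O_18) = 584.945 g/mol, so wt% Mg = 48.610/584.945 × 100 = 8.31%.
21.46 − 8.31 = 13.15 pp.

13.15 percentage points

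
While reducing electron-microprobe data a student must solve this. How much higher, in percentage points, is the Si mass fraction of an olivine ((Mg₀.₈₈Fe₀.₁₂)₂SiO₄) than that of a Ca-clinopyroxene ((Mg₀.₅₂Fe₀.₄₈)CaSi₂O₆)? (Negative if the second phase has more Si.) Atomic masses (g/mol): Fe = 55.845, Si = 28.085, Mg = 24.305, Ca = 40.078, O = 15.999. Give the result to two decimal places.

First mineral: 28.085 g Si in 148.261 g formula = 18.94 wt% Si.
Second mineral: 56.170 g Si in 231.686 g formula = 24.24 wt% Si.
18.94% − 24.24% gives a difference of -5.30 percentage points.

-5.30 percentage points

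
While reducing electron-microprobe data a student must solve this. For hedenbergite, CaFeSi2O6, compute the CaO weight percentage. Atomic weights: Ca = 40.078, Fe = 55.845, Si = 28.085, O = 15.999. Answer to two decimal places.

22.60 wt%

Molar mass of CaFeSi2O6 = 1×40.078 + 1×55.845 + 2×28.085 + 6×15.999 = 248.087 g/mol.
Each formula unit contains 1 Ca, equivalent to 1/1 = 1.0000 mol CaO.
M(CaO) = 1×40.078 + 1×15.999 = 56.077 g/mol.
Mass of CaO per formula unit = 1.0000 × 56.077 = 56.077 g.
CaO wt% = 56.077 / 248.087 × 100 = 22.60%.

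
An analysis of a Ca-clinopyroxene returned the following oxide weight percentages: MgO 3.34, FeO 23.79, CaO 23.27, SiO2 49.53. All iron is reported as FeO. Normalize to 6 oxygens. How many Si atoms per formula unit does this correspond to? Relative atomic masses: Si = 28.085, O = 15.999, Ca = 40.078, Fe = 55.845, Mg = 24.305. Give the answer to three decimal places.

1.996 Si apfu

3.34 wt% MgO ÷ 40.304 g/mol = 0.08287 mol, giving 0.08287 Mg and 0.08287 O.
23.79 wt% FeO ÷ 71.844 g/mol = 0.33113 mol, giving 0.33113 Fe and 0.33113 O.
23.27 wt% CaO ÷ 56.077 g/mol = 0.41497 mol, giving 0.41497 Ca and 0.41497 O.
49.53 wt% SiO2 ÷ 60.083 g/mol = 0.82436 mol, giving 0.82436 Si and 1.64872 O.
Oxygen sums to 2.47769; scaling by 6/2.47769 = 2.42161 puts the formula on 6 O.
Si: 0.82436 × 2.42161 = 1.996 atoms per formula unit.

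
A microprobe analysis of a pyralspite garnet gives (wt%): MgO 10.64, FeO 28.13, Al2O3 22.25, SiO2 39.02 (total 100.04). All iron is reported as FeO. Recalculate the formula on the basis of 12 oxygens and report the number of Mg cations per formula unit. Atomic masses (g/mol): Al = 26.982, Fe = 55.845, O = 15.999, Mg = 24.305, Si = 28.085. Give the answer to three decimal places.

1.214 Mg apfu

10.64 wt% MgO ÷ 40.304 g/mol = 0.26399 mol, giving 0.26399 Mg and 0.26399 O.
28.13 wt% FeO ÷ 71.844 g/mol = 0.39154 mol, giving 0.39154 Fe and 0.39154 O.
22.25 wt% Al2O3 ÷ 101.961 g/mol = 0.21822 mol, giving 0.43644 Al and 0.65466 O.
39.02 wt% SiO2 ÷ 60.083 g/mol = 0.64943 mol, giving 0.64943 Si and 1.29886 O.
Oxygen sums to 2.60905; scaling by 12/2.60905 = 4.59938 puts the formula on 12 O.
Mg: 0.26399 × 4.59938 = 1.214 atoms per formula unit.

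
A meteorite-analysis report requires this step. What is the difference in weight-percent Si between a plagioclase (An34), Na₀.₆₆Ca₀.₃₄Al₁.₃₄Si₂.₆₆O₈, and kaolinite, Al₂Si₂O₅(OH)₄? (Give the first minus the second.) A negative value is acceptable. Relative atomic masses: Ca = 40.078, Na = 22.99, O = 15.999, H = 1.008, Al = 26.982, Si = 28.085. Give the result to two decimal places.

6.15 percentage points

First mineral: 74.706 g Si in 267.654 g formula = 27.91 wt% Si.
Second mineral: 56.170 g Si in 258.157 g formula = 21.76 wt% Si.
27.91% − 21.76% gives a difference of 6.15 percentage points.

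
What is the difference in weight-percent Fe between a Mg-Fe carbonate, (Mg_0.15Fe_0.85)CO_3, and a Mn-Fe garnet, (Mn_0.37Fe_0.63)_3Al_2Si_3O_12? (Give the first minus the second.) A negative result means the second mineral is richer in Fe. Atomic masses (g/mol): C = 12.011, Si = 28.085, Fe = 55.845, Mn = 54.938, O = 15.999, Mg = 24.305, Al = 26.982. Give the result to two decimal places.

First mineral: 47.468 g Fe in 111.122 g formula = 42.72 wt% Fe.
Second mineral: 105.547 g Fe in 496.735 g formula = 21.25 wt% Fe.
42.72% − 21.25% gives a difference of 21.47 percentage points.

21.47 percentage points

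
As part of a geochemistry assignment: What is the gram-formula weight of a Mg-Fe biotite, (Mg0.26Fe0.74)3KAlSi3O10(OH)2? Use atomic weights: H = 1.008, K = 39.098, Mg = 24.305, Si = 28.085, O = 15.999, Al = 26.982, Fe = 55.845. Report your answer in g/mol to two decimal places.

487.27 g/mol

The formula mass is the sum 0.78·24.305 + 2.22·55.845 + 1·39.098 + 1·26.982 + 3·28.085 + 12·15.999 + 2·1.008.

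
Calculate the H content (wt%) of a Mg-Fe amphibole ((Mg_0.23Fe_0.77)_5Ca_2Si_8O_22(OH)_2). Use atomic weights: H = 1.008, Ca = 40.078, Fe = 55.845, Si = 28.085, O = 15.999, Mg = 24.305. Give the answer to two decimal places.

0.22 wt%

M((Mg_0.23Fe_0.77)_5Ca_2Si_8O_22(OH)_2) = 933.782 g/mol.
H contributes 2 × 1.008 = 2.016 g per mole.
2.016/933.782 = 0.0022 → 0.22%.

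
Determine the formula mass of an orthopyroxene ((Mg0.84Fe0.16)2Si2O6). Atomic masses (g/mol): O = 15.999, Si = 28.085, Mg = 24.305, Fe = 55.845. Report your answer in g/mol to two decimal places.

Mg: 1.68 × 24.305 = 40.8324
Fe: 0.32 × 55.845 = 17.8704
Si: 2 × 28.085 = 56.1700
O: 6 × 15.999 = 95.9940
Summing the contributions gives the formula mass.

210.87 g/mol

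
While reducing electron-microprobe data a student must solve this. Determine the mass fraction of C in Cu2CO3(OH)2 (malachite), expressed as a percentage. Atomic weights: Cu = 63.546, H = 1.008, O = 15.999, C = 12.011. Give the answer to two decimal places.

5.43 wt%

Formula mass = 2*63.546 + 1*12.011 + 5*15.999 + 2*1.008 = 221.114 g/mol, of which 12.011 g is C.
So C makes up 12.011/221.114 = 0.0543 of the mass, i.e. 5.43%.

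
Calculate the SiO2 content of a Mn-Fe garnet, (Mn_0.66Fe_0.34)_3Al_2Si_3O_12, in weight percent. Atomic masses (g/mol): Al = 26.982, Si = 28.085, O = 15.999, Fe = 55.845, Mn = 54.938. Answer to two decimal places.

36.34 wt%

Formula mass = 495.946 g/mol.
3 Si → 3.0000 mol SiO2 per formula unit; M(SiO2) = 60.083, so SiO2 mass = 180.249 g.
180.249/495.946 × 100 = 36.34 wt%.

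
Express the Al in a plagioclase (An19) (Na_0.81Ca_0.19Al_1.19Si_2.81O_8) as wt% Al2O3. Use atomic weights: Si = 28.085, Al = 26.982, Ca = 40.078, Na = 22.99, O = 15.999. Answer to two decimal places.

22.87 wt%

Molar mass of Na_0.81Ca_0.19Al_1.19Si_2.81O_8 = 0.81×22.99 + 0.19×40.078 + 1.19×26.982 + 2.81×28.085 + 8×15.999 = 265.256 g/mol.
Each formula unit contains 1.19 Al, equivalent to 1.19/2 = 0.5950 mol Al2O3.
M(Al2O3) = 2×26.982 + 3×15.999 = 101.961 g/mol.
Mass of Al2O3 per formula unit = 0.5950 × 101.961 = 60.667 g.
Al2O3 wt% = 60.667 / 265.256 × 100 = 22.87%.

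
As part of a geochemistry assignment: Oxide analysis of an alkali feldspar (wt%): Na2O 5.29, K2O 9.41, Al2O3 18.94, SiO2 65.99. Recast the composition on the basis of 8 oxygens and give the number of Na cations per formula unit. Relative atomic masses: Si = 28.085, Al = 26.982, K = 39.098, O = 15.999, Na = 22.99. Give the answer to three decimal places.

0.465 Na apfu

Na2O: 5.29/61.979 = 0.08535 mol → 0.17070 mol Na, 0.08535 mol O.
K2O: 9.41/94.195 = 0.09990 mol → 0.19980 mol K, 0.09990 mol O.
Al2O3: 18.94/101.961 = 0.18576 mol → 0.37152 mol Al, 0.55728 mol O.
SiO2: 65.99/60.083 = 1.09831 mol → 1.09831 mol Si, 2.19662 mol O.
Total oxygen = 2.93915 mol. Normalization factor = 8/2.93915 = 2.72188.
Na per 8 O = 0.17070 × 2.72188 = 0.465.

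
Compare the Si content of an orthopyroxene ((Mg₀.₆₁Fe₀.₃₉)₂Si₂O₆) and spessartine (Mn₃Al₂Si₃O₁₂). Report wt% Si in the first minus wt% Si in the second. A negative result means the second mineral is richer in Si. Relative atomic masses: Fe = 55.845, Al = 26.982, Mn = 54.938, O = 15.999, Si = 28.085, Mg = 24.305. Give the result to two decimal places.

7.90 percentage points

M((Mg₀.₆₁Fe₀.₃₉)₂Si₂O₆) = 225.375 g/mol, so wt% Si = 56.170/225.375 × 100 = 24.92%.
M(Mn₃Al₂Si₃O₁₂) = 495.021 g/mol, so wt% Si = 84.255/495.021 × 100 = 17.02%.
24.92 − 17.02 = 7.90 pp.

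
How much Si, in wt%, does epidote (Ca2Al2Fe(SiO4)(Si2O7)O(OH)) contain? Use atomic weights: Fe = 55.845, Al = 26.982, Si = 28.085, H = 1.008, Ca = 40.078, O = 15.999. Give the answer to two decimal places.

17.44 wt%

Molar mass of Ca2Al2Fe(SiO4)(Si2O7)O(OH): 2·40.078 + 2·26.982 + 1·55.845 + 3·28.085 + 13·15.999 + 1·1.008 = 483.215 g/mol.
Mass of Si per formula unit: 3 × 28.085 = 84.255 g.
Weight fraction Si = 84.255 / 483.215 = 0.1744.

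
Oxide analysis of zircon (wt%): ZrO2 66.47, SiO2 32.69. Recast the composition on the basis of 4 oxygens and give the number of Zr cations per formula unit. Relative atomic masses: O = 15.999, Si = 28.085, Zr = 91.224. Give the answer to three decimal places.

0.996 Zr apfu

ZrO2 (M=123.222): mol = 0.53943; Zr = 0.53943, O = 1.07886.
SiO2 (M=60.083): mol = 0.54408; Si = 0.54408, O = 1.08816.
ΣO = 2.16702; factor = 4/ΣO = 1.84585.
Zr apfu = 0.53943 × 1.84585 = 0.996.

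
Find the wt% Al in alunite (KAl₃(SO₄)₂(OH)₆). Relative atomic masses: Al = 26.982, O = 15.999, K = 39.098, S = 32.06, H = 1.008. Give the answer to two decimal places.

19.54 weight percent

Molar mass of KAl₃(SO₄)₂(OH)₆: 1·39.098 + 3·26.982 + 2·32.06 + 14·15.999 + 6·1.008 = 414.198 g/mol.
Mass of Al per formula unit: 3 × 26.982 = 80.946 g.
Weight fraction Al = 80.946 / 414.198 = 0.1954.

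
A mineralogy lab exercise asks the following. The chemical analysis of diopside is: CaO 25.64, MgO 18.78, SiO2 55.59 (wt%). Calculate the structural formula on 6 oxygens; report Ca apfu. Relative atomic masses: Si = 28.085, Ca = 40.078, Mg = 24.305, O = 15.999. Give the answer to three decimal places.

CaO (M=56.077): mol = 0.45723; Ca = 0.45723, O = 0.45723.
MgO (M=40.304): mol = 0.46596; Mg = 0.46596, O = 0.46596.
SiO2 (M=60.083): mol = 0.92522; Si = 0.92522, O = 1.85044.
ΣO = 2.77363; factor = 6/ΣO = 2.16323.
Ca apfu = 0.45723 × 2.16323 = 0.989.

0.989 Ca apfu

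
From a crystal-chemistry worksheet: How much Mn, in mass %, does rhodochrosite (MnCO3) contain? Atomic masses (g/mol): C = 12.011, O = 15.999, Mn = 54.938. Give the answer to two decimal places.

Formula mass = 1*54.938 + 1*12.011 + 3*15.999 = 114.946 g/mol, of which 54.938 g is Mn.
So Mn makes up 54.938/114.946 = 0.4779 of the mass, i.e. 47.79%.

47.79 mass %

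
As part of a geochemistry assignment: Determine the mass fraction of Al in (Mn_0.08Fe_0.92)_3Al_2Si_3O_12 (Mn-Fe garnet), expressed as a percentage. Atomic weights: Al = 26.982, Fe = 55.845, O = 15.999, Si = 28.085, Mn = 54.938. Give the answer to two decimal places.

Molar mass of (Mn_0.08Fe_0.92)_3Al_2Si_3O_12: 0.24×54.938 + 2.76×55.845 + 2×26.982 + 3×28.085 + 12×15.999 = 497.524 g/mol.
Mass of Al per formula unit: 2 × 26.982 = 53.964 g.
Weight fraction Al = 53.964 / 497.524 = 0.1085.

10.85 weight percent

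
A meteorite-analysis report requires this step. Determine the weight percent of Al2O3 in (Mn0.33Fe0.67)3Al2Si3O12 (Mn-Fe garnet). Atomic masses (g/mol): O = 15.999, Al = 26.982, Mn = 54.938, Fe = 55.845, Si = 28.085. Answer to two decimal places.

Formula mass = 496.844 g/mol.
2 Al → 1.0000 mol Al2O3 per formula unit; M(Al2O3) = 101.961, so Al2O3 mass = 101.961 g.
101.961/496.844 × 100 = 20.52 wt%.

20.52 wt%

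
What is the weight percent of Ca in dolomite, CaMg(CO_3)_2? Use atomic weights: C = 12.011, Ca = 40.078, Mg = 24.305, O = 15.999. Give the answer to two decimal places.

Formula mass = 1×40.078 + 1×24.305 + 2×12.011 + 6×15.999 = 184.399 g/mol, of which 40.078 g is Ca.
So Ca makes up 40.078/184.399 = 0.2173 of the mass, i.e. 21.73%.

21.73 wt%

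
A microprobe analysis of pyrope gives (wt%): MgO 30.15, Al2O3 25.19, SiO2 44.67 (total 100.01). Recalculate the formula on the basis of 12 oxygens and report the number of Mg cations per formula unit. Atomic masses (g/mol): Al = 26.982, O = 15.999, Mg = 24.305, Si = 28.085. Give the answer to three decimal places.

3.016 Mg apfu

MgO: 30.15/40.304 = 0.74806 mol → 0.74806 mol Mg, 0.74806 mol O.
Al2O3: 25.19/101.961 = 0.24706 mol → 0.49412 mol Al, 0.74118 mol O.
SiO2: 44.67/60.083 = 0.74347 mol → 0.74347 mol Si, 1.48694 mol O.
Total oxygen = 2.97618 mol. Normalization factor = 12/2.97618 = 4.03201.
Mg per 12 O = 0.74806 × 4.03201 = 3.016.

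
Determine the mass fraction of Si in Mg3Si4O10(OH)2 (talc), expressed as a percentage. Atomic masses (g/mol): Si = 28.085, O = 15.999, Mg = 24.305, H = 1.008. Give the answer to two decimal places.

29.62 weight percent

M(Mg3Si4O10(OH)2) = 379.259 g/mol.
Si contributes 4 × 28.085 = 112.340 g per mole.
112.340/379.259 = 0.2962 → 29.62%.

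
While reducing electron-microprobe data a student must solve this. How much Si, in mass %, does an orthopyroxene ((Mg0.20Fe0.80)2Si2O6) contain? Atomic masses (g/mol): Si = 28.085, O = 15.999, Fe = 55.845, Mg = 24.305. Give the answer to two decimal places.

22.36 mass %

Molar mass of (Mg0.20Fe0.80)2Si2O6: 0.40·24.305 + 1.60·55.845 + 2·28.085 + 6·15.999 = 251.238 g/mol.
Mass of Si per formula unit: 2 × 28.085 = 56.170 g.
Weight fraction Si = 56.170 / 251.238 = 0.2236.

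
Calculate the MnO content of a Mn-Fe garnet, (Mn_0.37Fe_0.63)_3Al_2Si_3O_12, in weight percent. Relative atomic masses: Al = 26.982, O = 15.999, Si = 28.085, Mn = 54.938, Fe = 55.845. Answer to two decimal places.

Formula mass = 496.735 g/mol.
1.11 Mn → 1.1100 mol MnO per formula unit; M(MnO) = 70.937, so MnO mass = 78.740 g.
78.740/496.735 × 100 = 15.85 wt%.

15.85 wt%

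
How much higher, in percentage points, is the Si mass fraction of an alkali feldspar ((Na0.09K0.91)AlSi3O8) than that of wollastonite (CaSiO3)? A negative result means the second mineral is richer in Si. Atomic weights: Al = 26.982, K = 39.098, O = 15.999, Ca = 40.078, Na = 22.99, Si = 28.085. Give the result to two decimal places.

First mineral: 84.255 g Si in 276.877 g formula = 30.43 wt% Si.
Second mineral: 28.085 g Si in 116.160 g formula = 24.18 wt% Si.
30.43% − 24.18% gives a difference of 6.25 percentage points.

6.25 percentage points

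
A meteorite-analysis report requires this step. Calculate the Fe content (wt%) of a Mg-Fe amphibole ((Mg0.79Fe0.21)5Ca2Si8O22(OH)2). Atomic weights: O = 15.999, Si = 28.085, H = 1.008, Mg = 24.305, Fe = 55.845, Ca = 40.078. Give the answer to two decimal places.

6.94 wt%

Formula mass = 3.95×24.305 + 1.05×55.845 + 2×40.078 + 8×28.085 + 24×15.999 + 2×1.008 = 845.470 g/mol, of which 58.637 g is Fe.
So Fe makes up 58.637/845.470 = 0.0694 of the mass, i.e. 6.94%.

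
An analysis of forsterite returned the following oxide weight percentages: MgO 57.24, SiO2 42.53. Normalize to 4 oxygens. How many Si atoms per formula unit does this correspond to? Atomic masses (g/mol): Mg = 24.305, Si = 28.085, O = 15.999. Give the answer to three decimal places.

57.24 wt% MgO ÷ 40.304 g/mol = 1.42021 mol, giving 1.42021 Mg and 1.42021 O.
42.53 wt% SiO2 ÷ 60.083 g/mol = 0.70785 mol, giving 0.70785 Si and 1.41570 O.
Oxygen sums to 2.83591; scaling by 4/2.83591 = 1.41048 puts the formula on 4 O.
Si: 0.70785 × 1.41048 = 0.998 atoms per formula unit.

0.998 Si apfu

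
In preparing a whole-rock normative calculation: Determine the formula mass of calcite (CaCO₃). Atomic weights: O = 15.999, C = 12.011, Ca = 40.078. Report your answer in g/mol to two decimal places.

The formula mass is the sum 1(40.078) + 1(12.011) + 3(15.999).

100.09 g/mol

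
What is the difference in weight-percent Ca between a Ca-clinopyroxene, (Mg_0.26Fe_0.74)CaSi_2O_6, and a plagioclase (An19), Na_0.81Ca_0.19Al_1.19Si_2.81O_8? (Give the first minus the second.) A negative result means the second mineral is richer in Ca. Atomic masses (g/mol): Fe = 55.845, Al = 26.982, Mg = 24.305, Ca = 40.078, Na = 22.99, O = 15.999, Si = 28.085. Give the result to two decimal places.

Ca in (Mg_0.26Fe_0.74)CaSi_2O_6: molar mass 239.887 g/mol; 1×40.078 = 40.078 g → 16.71 wt%.
Ca in Na_0.81Ca_0.19Al_1.19Si_2.81O_8: molar mass 265.256 g/mol; 0.19×40.078 = 7.615 g → 2.87 wt%.
Difference = 16.71 − 2.87 = 13.84 percentage points.

13.84 percentage points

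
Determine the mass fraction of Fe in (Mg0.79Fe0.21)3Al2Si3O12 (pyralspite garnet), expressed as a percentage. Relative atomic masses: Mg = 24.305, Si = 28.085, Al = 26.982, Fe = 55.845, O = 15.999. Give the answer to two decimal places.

Formula mass = 2.37·24.305 + 0.63·55.845 + 2·26.982 + 3·28.085 + 12·15.999 = 422.992 g/mol, of which 35.182 g is Fe.
So Fe makes up 35.182/422.992 = 0.0832 of the mass, i.e. 8.32%.

8.32 mass %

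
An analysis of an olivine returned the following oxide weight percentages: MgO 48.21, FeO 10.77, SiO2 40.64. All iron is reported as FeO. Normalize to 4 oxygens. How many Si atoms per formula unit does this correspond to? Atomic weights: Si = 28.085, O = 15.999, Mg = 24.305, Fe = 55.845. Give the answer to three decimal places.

1.002 Si apfu

48.21 wt% MgO ÷ 40.304 g/mol = 1.19616 mol, giving 1.19616 Mg and 1.19616 O.
10.77 wt% FeO ÷ 71.844 g/mol = 0.14991 mol, giving 0.14991 Fe and 0.14991 O.
40.64 wt% SiO2 ÷ 60.083 g/mol = 0.67640 mol, giving 0.67640 Si and 1.35280 O.
Oxygen sums to 2.69887; scaling by 4/2.69887 = 1.48210 puts the formula on 4 O.
Si: 0.67640 × 1.48210 = 1.002 atoms per formula unit.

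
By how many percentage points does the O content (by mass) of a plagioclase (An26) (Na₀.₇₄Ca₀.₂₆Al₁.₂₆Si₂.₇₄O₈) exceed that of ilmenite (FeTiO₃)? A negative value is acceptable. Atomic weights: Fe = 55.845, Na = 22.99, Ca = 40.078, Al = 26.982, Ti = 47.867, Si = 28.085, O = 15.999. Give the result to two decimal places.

First mineral: 127.992 g O in 266.375 g formula = 48.05 wt% O.
Second mineral: 47.997 g O in 151.709 g formula = 31.64 wt% O.
48.05% − 31.64% gives a difference of 16.41 percentage points.

16.41 percentage points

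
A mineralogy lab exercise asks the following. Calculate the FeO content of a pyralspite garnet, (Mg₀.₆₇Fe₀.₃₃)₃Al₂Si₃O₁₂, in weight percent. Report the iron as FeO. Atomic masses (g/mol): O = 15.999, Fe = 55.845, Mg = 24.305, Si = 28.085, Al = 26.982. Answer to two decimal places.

M((Mg₀.₆₇Fe₀.₃₃)₃Al₂Si₃O₁₂) = 434.347 g/mol; M(FeO) = 71.844 g/mol.
Moles FeO per formula unit = 0.99 Fe ÷ 1 = 0.9900.
FeO fraction = (0.9900 × 71.844) / 434.347 = 71.126/434.347 = 0.1638.

16.38 wt%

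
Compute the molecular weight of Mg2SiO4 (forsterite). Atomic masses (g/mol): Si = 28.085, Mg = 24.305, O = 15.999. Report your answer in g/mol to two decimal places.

The formula mass is the sum 2(24.305) + 1(28.085) + 4(15.999).

140.69 g/mol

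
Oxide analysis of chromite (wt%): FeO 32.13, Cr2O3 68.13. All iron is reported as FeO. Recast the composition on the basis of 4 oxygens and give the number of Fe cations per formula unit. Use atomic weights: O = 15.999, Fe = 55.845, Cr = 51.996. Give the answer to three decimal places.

FeO: 32.13/71.844 = 0.44722 mol → 0.44722 mol Fe, 0.44722 mol O.
Cr2O3: 68.13/151.989 = 0.44826 mol → 0.89652 mol Cr, 1.34478 mol O.
Total oxygen = 1.79200 mol. Normalization factor = 4/1.79200 = 2.23214.
Fe per 4 O = 0.44722 × 2.23214 = 0.998.

0.998 Fe apfu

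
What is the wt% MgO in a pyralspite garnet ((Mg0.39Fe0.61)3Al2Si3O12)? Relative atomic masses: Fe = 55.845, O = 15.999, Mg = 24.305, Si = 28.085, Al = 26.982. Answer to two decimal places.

Formula mass = 460.840 g/mol.
1.17 Mg → 1.1700 mol MgO per formula unit; M(MgO) = 40.304, so MgO mass = 47.156 g.
47.156/460.840 × 100 = 10.23 wt%.

10.23 wt%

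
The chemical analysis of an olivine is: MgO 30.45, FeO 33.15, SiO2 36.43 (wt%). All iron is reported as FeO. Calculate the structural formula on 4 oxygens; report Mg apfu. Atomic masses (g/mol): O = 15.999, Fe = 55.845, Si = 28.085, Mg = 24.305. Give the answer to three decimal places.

1.244 Mg apfu

MgO: 30.45/40.304 = 0.75551 mol → 0.75551 mol Mg, 0.75551 mol O.
FeO: 33.15/71.844 = 0.46142 mol → 0.46142 mol Fe, 0.46142 mol O.
SiO2: 36.43/60.083 = 0.60633 mol → 0.60633 mol Si, 1.21266 mol O.
Total oxygen = 2.42959 mol. Normalization factor = 4/2.42959 = 1.64637.
Mg per 4 O = 0.75551 × 1.64637 = 1.244.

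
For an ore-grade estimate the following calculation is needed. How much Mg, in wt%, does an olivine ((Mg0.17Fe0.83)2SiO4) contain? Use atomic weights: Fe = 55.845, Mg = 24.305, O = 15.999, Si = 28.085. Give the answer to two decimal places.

M((Mg0.17Fe0.83)2SiO4) = 193.047 g/mol.
Mg contributes 0.34 × 24.305 = 8.264 g per mole.
8.264/193.047 = 0.0428 → 4.28%.

4.28 wt%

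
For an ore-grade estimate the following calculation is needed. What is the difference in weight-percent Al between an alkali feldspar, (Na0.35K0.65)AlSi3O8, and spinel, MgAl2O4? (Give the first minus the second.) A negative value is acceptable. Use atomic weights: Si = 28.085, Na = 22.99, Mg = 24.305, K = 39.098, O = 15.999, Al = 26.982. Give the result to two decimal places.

Al in (Na0.35K0.65)AlSi3O8: molar mass 272.689 g/mol; 1×26.982 = 26.982 g → 9.89 wt%.
Al in MgAl2O4: molar mass 142.265 g/mol; 2×26.982 = 53.964 g → 37.93 wt%.
Difference = 9.89 − 37.93 = -28.04 percentage points.

-28.04 percentage points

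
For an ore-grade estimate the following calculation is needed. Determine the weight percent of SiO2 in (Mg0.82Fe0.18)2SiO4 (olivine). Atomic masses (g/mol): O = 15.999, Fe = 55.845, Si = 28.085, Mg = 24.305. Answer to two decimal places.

M((Mg0.82Fe0.18)2SiO4) = 152.045 g/mol; M(SiO2) = 60.083 g/mol.
Moles SiO2 per formula unit = 1 Si ÷ 1 = 1.0000.
SiO2 fraction = (1.0000 × 60.083) / 152.045 = 60.083/152.045 = 0.3952.

39.52 wt%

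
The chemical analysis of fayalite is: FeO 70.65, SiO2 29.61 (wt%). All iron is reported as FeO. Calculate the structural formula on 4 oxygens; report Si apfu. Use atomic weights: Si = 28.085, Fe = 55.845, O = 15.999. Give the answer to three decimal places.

FeO (M=71.844): mol = 0.98338; Fe = 0.98338, O = 0.98338.
SiO2 (M=60.083): mol = 0.49282; Si = 0.49282, O = 0.98564.
ΣO = 1.96902; factor = 4/ΣO = 2.03147.
Si apfu = 0.49282 × 2.03147 = 1.001.

1.001 Si apfu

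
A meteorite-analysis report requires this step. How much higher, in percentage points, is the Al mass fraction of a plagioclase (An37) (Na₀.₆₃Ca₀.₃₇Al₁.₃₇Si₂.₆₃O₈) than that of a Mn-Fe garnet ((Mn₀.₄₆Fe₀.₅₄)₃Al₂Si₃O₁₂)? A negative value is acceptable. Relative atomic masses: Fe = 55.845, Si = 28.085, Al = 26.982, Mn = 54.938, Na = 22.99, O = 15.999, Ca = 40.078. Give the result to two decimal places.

First mineral: 36.965 g Al in 268.133 g formula = 13.79 wt% Al.
Second mineral: 53.964 g Al in 496.490 g formula = 10.87 wt% Al.
13.79% − 10.87% gives a difference of 2.92 percentage points.

2.92 percentage points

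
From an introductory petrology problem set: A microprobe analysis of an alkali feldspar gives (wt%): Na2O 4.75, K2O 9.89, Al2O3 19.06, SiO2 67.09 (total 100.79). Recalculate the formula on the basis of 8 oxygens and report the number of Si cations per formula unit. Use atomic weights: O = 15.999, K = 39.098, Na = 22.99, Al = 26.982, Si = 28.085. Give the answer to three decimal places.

3.002 Si apfu

Na2O: 4.75/61.979 = 0.07664 mol → 0.15328 mol Na, 0.07664 mol O.
K2O: 9.89/94.195 = 0.10499 mol → 0.20998 mol K, 0.10499 mol O.
Al2O3: 19.06/101.961 = 0.18693 mol → 0.37386 mol Al, 0.56079 mol O.
SiO2: 67.09/60.083 = 1.11662 mol → 1.11662 mol Si, 2.23324 mol O.
Total oxygen = 2.97566 mol. Normalization factor = 8/2.97566 = 2.68848.
Si per 8 O = 1.11662 × 2.68848 = 3.002.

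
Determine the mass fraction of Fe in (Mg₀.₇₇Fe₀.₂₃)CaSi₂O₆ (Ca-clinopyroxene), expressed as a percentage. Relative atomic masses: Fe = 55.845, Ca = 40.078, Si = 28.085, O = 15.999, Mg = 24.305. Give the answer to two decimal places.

M((Mg₀.₇₇Fe₀.₂₃)CaSi₂O₆) = 223.801 g/mol.
Fe contributes 0.23 × 55.845 = 12.844 g per mole.
12.844/223.801 = 0.0574 → 5.74%.

5.74 mass %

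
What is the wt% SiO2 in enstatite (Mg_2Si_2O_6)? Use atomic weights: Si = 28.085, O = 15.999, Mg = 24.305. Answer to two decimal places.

59.85 wt%

M(Mg_2Si_2O_6) = 200.774 g/mol; M(SiO2) = 60.083 g/mol.
Moles SiO2 per formula unit = 2 Si ÷ 1 = 2.0000.
SiO2 fraction = (2.0000 × 60.083) / 200.774 = 120.166/200.774 = 0.5985.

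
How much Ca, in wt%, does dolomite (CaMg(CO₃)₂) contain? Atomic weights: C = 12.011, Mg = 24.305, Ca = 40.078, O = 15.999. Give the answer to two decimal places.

21.73 wt%

M(CaMg(CO₃)₂) = 184.399 g/mol.
Ca contributes 1 × 40.078 = 40.078 g per mole.
40.078/184.399 = 0.2173 → 21.73%.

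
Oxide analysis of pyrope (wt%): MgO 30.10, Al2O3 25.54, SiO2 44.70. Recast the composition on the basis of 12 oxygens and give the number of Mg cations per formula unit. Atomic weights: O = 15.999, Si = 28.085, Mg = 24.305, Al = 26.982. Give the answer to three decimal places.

MgO: 30.10/40.304 = 0.74682 mol → 0.74682 mol Mg, 0.74682 mol O.
Al2O3: 25.54/101.961 = 0.25049 mol → 0.50098 mol Al, 0.75147 mol O.
SiO2: 44.70/60.083 = 0.74397 mol → 0.74397 mol Si, 1.48794 mol O.
Total oxygen = 2.98623 mol. Normalization factor = 12/2.98623 = 4.01844.
Mg per 12 O = 0.74682 × 4.01844 = 3.001.

3.001 Mg apfu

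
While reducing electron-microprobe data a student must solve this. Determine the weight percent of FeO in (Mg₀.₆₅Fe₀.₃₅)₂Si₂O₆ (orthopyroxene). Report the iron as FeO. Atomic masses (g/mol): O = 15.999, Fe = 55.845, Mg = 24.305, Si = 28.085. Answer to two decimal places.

22.57 wt%

Molar mass of (Mg₀.₆₅Fe₀.₃₅)₂Si₂O₆ = 1.30*24.305 + 0.70*55.845 + 2*28.085 + 6*15.999 = 222.852 g/mol.
Each formula unit contains 0.70 Fe, equivalent to 0.70/1 = 0.7000 mol FeO.
M(FeO) = 1×55.845 + 1×15.999 = 71.844 g/mol.
Mass of FeO per formula unit = 0.7000 × 71.844 = 50.291 g.
FeO wt% = 50.291 / 222.852 × 100 = 22.57%.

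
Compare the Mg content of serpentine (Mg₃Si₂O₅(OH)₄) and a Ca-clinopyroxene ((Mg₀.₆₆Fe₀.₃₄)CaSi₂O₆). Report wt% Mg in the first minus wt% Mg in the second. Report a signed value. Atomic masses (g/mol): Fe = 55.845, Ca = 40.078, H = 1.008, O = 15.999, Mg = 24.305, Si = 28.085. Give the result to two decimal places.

19.25 percentage points

M(Mg₃Si₂O₅(OH)₄) = 277.108 g/mol, so wt% Mg = 72.915/277.108 × 100 = 26.31%.
M((Mg₀.₆₆Fe₀.₃₄)CaSi₂O₆) = 227.271 g/mol, so wt% Mg = 16.041/227.271 × 100 = 7.06%.
26.31 − 7.06 = 19.25 pp.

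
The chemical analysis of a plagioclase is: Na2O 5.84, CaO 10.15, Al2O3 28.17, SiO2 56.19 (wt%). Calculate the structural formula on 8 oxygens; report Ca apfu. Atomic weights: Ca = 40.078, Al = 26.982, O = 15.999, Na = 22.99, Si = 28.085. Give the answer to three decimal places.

Na2O (M=61.979): mol = 0.09423; Na = 0.18846, O = 0.09423.
CaO (M=56.077): mol = 0.18100; Ca = 0.18100, O = 0.18100.
Al2O3 (M=101.961): mol = 0.27628; Al = 0.55256, O = 0.82884.
SiO2 (M=60.083): mol = 0.93521; Si = 0.93521, O = 1.87042.
ΣO = 2.97449; factor = 8/ΣO = 2.68954.
Ca apfu = 0.18100 × 2.68954 = 0.487.

0.487 Ca apfu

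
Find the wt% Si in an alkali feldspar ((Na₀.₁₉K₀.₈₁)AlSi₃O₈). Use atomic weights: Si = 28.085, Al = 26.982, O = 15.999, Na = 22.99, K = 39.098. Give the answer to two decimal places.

Formula mass = 0.19×22.99 + 0.81×39.098 + 1×26.982 + 3×28.085 + 8×15.999 = 275.266 g/mol, of which 84.255 g is Si.
So Si makes up 84.255/275.266 = 0.3061 of the mass, i.e. 30.61%.

30.61 weight percent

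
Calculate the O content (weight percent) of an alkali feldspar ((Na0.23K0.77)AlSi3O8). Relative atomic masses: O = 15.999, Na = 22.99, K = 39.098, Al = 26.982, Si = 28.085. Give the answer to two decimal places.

46.61 weight percent

Molar mass of (Na0.23K0.77)AlSi3O8: 0.23·22.99 + 0.77·39.098 + 1·26.982 + 3·28.085 + 8·15.999 = 274.622 g/mol.
Mass of O per formula unit: 8 × 15.999 = 127.992 g.
Weight fraction O = 127.992 / 274.622 = 0.4661.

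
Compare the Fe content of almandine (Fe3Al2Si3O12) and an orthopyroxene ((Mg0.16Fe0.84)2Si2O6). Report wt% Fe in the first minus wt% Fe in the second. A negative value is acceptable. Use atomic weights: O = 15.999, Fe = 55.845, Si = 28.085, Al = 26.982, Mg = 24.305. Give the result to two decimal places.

-3.31 percentage points

M(Fe3Al2Si3O12) = 497.742 g/mol, so wt% Fe = 167.535/497.742 × 100 = 33.66%.
M((Mg0.16Fe0.84)2Si2O6) = 253.761 g/mol, so wt% Fe = 93.820/253.761 × 100 = 36.97%.
33.66 − 36.97 = -3.31 pp.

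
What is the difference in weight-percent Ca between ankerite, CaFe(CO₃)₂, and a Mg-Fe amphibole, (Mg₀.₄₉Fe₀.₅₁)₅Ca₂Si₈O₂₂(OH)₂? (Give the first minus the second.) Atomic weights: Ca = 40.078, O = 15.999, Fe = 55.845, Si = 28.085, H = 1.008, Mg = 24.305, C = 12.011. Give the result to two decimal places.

First mineral: 40.078 g Ca in 215.939 g formula = 18.56 wt% Ca.
Second mineral: 80.156 g Ca in 892.780 g formula = 8.98 wt% Ca.
18.56% − 8.98% gives a difference of 9.58 percentage points.

9.58 percentage points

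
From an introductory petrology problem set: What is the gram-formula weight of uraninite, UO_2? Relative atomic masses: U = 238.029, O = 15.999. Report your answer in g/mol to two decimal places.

270.03 g/mol

U: 1 × 238.029 = 238.0290
O: 2 × 15.999 = 31.9980
Summing the contributions gives the formula mass.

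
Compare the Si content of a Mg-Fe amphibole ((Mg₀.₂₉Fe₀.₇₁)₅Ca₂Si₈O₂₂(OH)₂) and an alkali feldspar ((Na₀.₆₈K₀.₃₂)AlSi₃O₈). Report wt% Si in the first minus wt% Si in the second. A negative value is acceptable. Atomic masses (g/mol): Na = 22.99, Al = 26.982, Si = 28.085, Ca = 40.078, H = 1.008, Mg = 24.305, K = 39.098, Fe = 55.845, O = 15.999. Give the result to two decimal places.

Si in (Mg₀.₂₉Fe₀.₇₁)₅Ca₂Si₈O₂₂(OH)₂: molar mass 924.320 g/mol; 8×28.085 = 224.680 g → 24.31 wt%.
Si in (Na₀.₆₈K₀.₃₂)AlSi₃O₈: molar mass 267.374 g/mol; 3×28.085 = 84.255 g → 31.51 wt%.
Difference = 24.31 − 31.51 = -7.20 percentage points.

-7.20 percentage points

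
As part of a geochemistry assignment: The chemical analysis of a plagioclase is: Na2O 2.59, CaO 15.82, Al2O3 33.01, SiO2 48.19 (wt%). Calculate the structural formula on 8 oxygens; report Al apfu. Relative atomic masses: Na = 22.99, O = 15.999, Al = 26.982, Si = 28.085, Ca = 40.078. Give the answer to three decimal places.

Na2O: 2.59/61.979 = 0.04179 mol → 0.08358 mol Na, 0.04179 mol O.
CaO: 15.82/56.077 = 0.28211 mol → 0.28211 mol Ca, 0.28211 mol O.
Al2O3: 33.01/101.961 = 0.32375 mol → 0.64750 mol Al, 0.97125 mol O.
SiO2: 48.19/60.083 = 0.80206 mol → 0.80206 mol Si, 1.60412 mol O.
Total oxygen = 2.89927 mol. Normalization factor = 8/2.89927 = 2.75932.
Al per 8 O = 0.64750 × 2.75932 = 1.787.

1.787 Al apfu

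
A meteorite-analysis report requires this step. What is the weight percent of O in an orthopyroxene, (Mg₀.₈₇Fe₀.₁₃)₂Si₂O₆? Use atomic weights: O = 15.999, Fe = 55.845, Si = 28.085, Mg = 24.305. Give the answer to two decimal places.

45.94 mass %

M((Mg₀.₈₇Fe₀.₁₃)₂Si₂O₆) = 208.974 g/mol.
O contributes 6 × 15.999 = 95.994 g per mole.
95.994/208.974 = 0.4594 → 45.94%.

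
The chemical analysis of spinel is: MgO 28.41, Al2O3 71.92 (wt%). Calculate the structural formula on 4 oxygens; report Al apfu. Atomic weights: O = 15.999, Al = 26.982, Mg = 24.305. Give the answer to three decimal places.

MgO: 28.41/40.304 = 0.70489 mol → 0.70489 mol Mg, 0.70489 mol O.
Al2O3: 71.92/101.961 = 0.70537 mol → 1.41074 mol Al, 2.11611 mol O.
Total oxygen = 2.82100 mol. Normalization factor = 4/2.82100 = 1.41794.
Al per 4 O = 1.41074 × 1.41794 = 2.000.

2.000 Al apfu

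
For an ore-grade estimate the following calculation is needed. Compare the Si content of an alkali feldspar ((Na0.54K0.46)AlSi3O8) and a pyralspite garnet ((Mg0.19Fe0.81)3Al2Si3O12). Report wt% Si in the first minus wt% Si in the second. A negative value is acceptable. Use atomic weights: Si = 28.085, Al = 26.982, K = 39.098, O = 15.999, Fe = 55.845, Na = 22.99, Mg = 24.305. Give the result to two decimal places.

M((Na0.54K0.46)AlSi3O8) = 269.629 g/mol, so wt% Si = 84.255/269.629 × 100 = 31.25%.
M((Mg0.19Fe0.81)3Al2Si3O12) = 479.764 g/mol, so wt% Si = 84.255/479.764 × 100 = 17.56%.
31.25 − 17.56 = 13.69 pp.

13.69 percentage points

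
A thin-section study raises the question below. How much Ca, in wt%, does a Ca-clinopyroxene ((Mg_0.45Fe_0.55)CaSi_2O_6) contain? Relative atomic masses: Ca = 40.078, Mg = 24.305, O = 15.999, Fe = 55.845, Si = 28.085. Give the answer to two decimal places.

Formula mass = 0.45×24.305 + 0.55×55.845 + 1×40.078 + 2×28.085 + 6×15.999 = 233.894 g/mol, of which 40.078 g is Ca.
So Ca makes up 40.078/233.894 = 0.1714 of the mass, i.e. 17.14%.

17.14 wt%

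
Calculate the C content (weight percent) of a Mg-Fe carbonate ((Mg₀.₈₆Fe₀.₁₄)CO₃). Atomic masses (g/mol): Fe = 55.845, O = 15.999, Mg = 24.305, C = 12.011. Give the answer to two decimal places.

M((Mg₀.₈₆Fe₀.₁₄)CO₃) = 88.729 g/mol.
C contributes 1 × 12.011 = 12.011 g per mole.
12.011/88.729 = 0.1354 → 13.54%.

13.54 weight percent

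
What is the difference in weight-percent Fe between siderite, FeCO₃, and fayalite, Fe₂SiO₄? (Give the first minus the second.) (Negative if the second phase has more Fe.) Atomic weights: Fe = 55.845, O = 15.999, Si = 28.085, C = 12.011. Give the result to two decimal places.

-6.61 percentage points

Fe in FeCO₃: molar mass 115.853 g/mol; 1×55.845 = 55.845 g → 48.20 wt%.
Fe in Fe₂SiO₄: molar mass 203.771 g/mol; 2×55.845 = 111.690 g → 54.81 wt%.
Difference = 48.20 − 54.81 = -6.61 percentage points.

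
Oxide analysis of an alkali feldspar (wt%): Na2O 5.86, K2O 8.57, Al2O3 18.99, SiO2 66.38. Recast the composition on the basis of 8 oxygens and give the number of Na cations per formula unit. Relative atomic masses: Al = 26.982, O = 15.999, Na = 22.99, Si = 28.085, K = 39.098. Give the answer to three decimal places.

Na2O (M=61.979): mol = 0.09455; Na = 0.18910, O = 0.09455.
K2O (M=94.195): mol = 0.09098; K = 0.18196, O = 0.09098.
Al2O3 (M=101.961): mol = 0.18625; Al = 0.37250, O = 0.55875.
SiO2 (M=60.083): mol = 1.10481; Si = 1.10481, O = 2.20962.
ΣO = 2.95390; factor = 8/ΣO = 2.70828.
Na apfu = 0.18910 × 2.70828 = 0.512.

0.512 Na apfu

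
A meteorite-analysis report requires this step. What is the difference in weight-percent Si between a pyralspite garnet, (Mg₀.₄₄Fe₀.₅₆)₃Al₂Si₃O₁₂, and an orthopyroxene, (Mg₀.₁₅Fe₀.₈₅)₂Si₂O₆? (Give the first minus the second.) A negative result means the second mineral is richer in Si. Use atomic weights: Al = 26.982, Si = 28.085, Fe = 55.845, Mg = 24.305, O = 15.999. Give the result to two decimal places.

M((Mg₀.₄₄Fe₀.₅₆)₃Al₂Si₃O₁₂) = 456.109 g/mol, so wt% Si = 84.255/456.109 × 100 = 18.47%.
M((Mg₀.₁₅Fe₀.₈₅)₂Si₂O₆) = 254.392 g/mol, so wt% Si = 56.170/254.392 × 100 = 22.08%.
18.47 − 22.08 = -3.61 pp.

-3.61 percentage points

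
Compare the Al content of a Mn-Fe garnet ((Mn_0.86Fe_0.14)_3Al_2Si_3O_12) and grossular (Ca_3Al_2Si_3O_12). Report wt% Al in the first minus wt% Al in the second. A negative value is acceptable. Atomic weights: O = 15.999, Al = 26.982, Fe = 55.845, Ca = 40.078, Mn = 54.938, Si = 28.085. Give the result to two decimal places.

-1.09 percentage points

Al in (Mn_0.86Fe_0.14)_3Al_2Si_3O_12: molar mass 495.402 g/mol; 2×26.982 = 53.964 g → 10.89 wt%.
Al in Ca_3Al_2Si_3O_12: molar mass 450.441 g/mol; 2×26.982 = 53.964 g → 11.98 wt%.
Difference = 10.89 − 11.98 = -1.09 percentage points.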